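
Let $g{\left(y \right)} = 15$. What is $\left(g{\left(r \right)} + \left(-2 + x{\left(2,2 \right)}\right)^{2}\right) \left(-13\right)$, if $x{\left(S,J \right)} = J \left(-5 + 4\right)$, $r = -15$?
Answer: $-403$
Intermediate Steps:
$x{\left(S,J \right)} = - J$ ($x{\left(S,J \right)} = J \left(-1\right) = - J$)
$\left(g{\left(r \right)} + \left(-2 + x{\left(2,2 \right)}\right)^{2}\right) \left(-13\right) = \left(15 + \left(-2 - 2\right)^{2}\right) \left(-13\right) = \left(15 + \left(-4\right)^{2}\right) \left(-13\right) = \left(15 + 16\right) \left(-13\right) = 31 \left(-13\right) = -403$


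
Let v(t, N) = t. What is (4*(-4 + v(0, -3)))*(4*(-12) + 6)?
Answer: 672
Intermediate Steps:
(4*(-4 + v(0, -3)))*(4*(-12) + 6) = (4*(-4 + 0))*(4*(-12) + 6) = (4*(-4))*(-48 + 6) = -16*(-42) = 672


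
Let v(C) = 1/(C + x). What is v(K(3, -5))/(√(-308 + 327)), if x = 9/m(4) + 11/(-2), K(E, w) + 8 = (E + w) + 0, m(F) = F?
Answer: -4*√19/1007 ≈ -0.017314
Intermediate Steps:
K(E, w) = -8 + E + w (K(E, w) = -8 + ((E + w) + 0) = -8 + (E + w) = -8 + E + w)
x = -13/4 (x = 9/4 + 11/(-2) = 9*(¼) + 11*(-½) = 9/4 - 11/2 = -13/4 ≈ -3.2500)
v(C) = 1/(-13/4 + C) (v(C) = 1/(C - 13/4) = 1/(-13/4 + C))
v(K(3, -5))/(√(-308 + 327)) = (4/(-13 + 4*(-8 + 3 - 5)))/(√(-308 + 327)) = (4/(-13 + 4*(-10)))/(√19) = (4/(-13 - 40))*(√19/19) = (4/(-53))*(√19/19) = (4*(-1/53))*(√19/19) = -4*√19/1007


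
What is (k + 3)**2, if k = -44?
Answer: 1681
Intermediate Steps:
(k + 3)**2 = (-44 + 3)**2 = (-41)**2 = 1681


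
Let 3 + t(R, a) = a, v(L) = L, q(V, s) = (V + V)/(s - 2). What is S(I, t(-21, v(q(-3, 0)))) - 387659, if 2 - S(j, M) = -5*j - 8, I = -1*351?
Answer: -389404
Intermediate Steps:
q(V, s) = 2*V/(-2 + s) (q(V, s) = (2*V)/(-2 + s) = 2*V/(-2 + s))
I = -351
t(R, a) = -3 + a
S(j, M) = 10 + 5*j (S(j, M) = 2 - (-5*j - 8) = 2 - (-8 - 5*j) = 2 + (8 + 5*j) = 10 + 5*j)
S(I, t(-21, v(q(-3, 0)))) - 387659 = (10 + 5*(-351)) - 387659 = (10 - 1755) - 387659 = -1745 - 387659 = -389404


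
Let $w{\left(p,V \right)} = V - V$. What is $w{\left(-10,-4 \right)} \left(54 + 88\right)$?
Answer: $0$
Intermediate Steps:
$w{\left(p,V \right)} = 0$
$w{\left(-10,-4 \right)} \left(54 + 88\right) = 0 \left(54 + 88\right) = 0 \cdot 142 = 0$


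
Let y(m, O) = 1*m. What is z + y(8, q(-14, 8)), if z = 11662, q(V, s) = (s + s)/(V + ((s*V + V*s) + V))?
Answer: 11670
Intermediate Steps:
q(V, s) = 2*s/(2*V + 2*V*s) (q(V, s) = (2*s)/(V + ((V*s + V*s) + V)) = (2*s)/(V + (2*V*s + V)) = (2*s)/(V + (V + 2*V*s)) = (2*s)/(2*V + 2*V*s) = 2*s/(2*V + 2*V*s))
y(m, O) = m
z + y(8, q(-14, 8)) = 11662 + 8 = 11670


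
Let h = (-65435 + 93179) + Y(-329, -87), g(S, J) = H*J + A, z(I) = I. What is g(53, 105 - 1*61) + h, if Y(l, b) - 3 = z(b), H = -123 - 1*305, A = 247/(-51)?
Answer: 449981/51 ≈ 8823.2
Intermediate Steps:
A = -247/51 (A = 247*(-1/51) = -247/51 ≈ -4.8431)
H = -428 (H = -123 - 305 = -428)
g(S, J) = -247/51 - 428*J (g(S, J) = -428*J - 247/51 = -247/51 - 428*J)
Y(l, b) = 3 + b
h = 27660 (h = (-65435 + 93179) + (3 - 87) = 27744 - 84 = 27660)
g(53, 105 - 1*61) + h = (-247/51 - 428*(105 - 1*61)) + 27660 = (-247/51 - 428*(105 - 61)) + 27660 = (-247/51 - 428*44) + 27660 = (-247/51 - 18832) + 27660 = -960679/51 + 27660 = 449981/51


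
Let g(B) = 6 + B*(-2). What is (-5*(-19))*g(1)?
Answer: 380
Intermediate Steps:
g(B) = 6 - 2*B
(-5*(-19))*g(1) = (-5*(-19))*(6 - 2*1) = 95*(6 - 2) = 95*4 = 380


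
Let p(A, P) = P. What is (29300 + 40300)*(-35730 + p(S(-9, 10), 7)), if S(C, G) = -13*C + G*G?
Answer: -2486320800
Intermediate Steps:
S(C, G) = G² - 13*C (S(C, G) = -13*C + G² = G² - 13*C)
(29300 + 40300)*(-35730 + p(S(-9, 10), 7)) = (29300 + 40300)*(-35730 + 7) = 69600*(-35723) = -2486320800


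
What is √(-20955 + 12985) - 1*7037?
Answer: -7037 + I*√7970 ≈ -7037.0 + 89.275*I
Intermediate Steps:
√(-20955 + 12985) - 1*7037 = √(-7970) - 7037 = I*√7970 - 7037 = -7037 + I*√7970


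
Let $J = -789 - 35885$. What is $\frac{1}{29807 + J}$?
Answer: $- \frac{1}{6867} \approx -0.00014562$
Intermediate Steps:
$J = -36674$ ($J = -789 - 35885 = -36674$)
$\frac{1}{29807 + J} = \frac{1}{29807 - 36674} = \frac{1}{-6867} = - \frac{1}{6867}$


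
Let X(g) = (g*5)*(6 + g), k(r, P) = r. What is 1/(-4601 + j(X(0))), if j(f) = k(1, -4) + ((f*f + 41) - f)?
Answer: -1/4559 ≈ -0.00021935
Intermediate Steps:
X(g) = 5*g*(6 + g) (X(g) = (5*g)*(6 + g) = 5*g*(6 + g))
j(f) = 42 + f² - f (j(f) = 1 + ((f*f + 41) - f) = 1 + ((f² + 41) - f) = 1 + ((41 + f²) - f) = 1 + (41 + f² - f) = 42 + f² - f)
1/(-4601 + j(X(0))) = 1/(-4601 + (42 + (5*0*(6 + 0))² - 5*0*(6 + 0))) = 1/(-4601 + (42 + (5*0*6)² - 5*0*6)) = 1/(-4601 + (42 + 0² - 1*0)) = 1/(-4601 + (42 + 0 + 0)) = 1/(-4601 + 42) = 1/(-4559) = -1/4559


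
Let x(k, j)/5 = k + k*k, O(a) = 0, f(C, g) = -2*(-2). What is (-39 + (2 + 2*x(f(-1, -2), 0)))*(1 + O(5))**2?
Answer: 163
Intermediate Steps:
f(C, g) = 4
x(k, j) = 5*k + 5*k**2 (x(k, j) = 5*(k + k*k) = 5*(k + k**2) = 5*k + 5*k**2)
(-39 + (2 + 2*x(f(-1, -2), 0)))*(1 + O(5))**2 = (-39 + (2 + 2*(5*4*(1 + 4))))*(1 + 0)**2 = (-39 + (2 + 2*(5*4*5)))*1**2 = (-39 + (2 + 2*100))*1 = (-39 + (2 + 200))*1 = (-39 + 202)*1 = 163*1 = 163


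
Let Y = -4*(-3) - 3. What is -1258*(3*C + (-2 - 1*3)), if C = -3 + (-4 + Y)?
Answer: -1258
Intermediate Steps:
Y = 9 (Y = 12 - 3 = 9)
C = 2 (C = -3 + (-4 + 9) = -3 + 5 = 2)
-1258*(3*C + (-2 - 1*3)) = -1258*(3*2 + (-2 - 1*3)) = -1258*(6 + (-2 - 3)) = -1258*(6 - 5) = -1258*1 = -1258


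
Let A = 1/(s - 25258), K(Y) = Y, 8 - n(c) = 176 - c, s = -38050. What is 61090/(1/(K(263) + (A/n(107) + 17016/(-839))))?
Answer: 24021149140576115/1620020066 ≈ 1.4828e+7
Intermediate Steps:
n(c) = -168 + c (n(c) = 8 - (176 - c) = 8 + (-176 + c) = -168 + c)
A = -1/63308 (A = 1/(-38050 - 25258) = 1/(-63308) = -1/63308 ≈ -1.5796e-5)
61090/(1/(K(263) + (A/n(107) + 17016/(-839)))) = 61090/(1/(263 + (-1/(63308*(-168 + 107)) + 17016/(-839)))) = 61090/(1/(263 + (-1/63308/(-61) + 17016*(-1/839)))) = 61090/(1/(263 + (-1/63308*(-1/61) - 17016/839))) = 61090/(1/(263 + (1/3861788 - 17016/839))) = 61090/(1/(263 - 65712183769/3240040132)) = 61090/(1/(786418370947/3240040132)) = 61090/(3240040132/786418370947) = 61090*(786418370947/3240040132) = 24021149140576115/1620020066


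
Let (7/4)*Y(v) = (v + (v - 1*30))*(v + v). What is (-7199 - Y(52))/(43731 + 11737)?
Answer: -81177/388276 ≈ -0.20907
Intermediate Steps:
Y(v) = 8*v*(-30 + 2*v)/7 (Y(v) = 4*((v + (v - 1*30))*(v + v))/7 = 4*((v + (v - 30))*(2*v))/7 = 4*((v + (-30 + v))*(2*v))/7 = 4*((-30 + 2*v)*(2*v))/7 = 4*(2*v*(-30 + 2*v))/7 = 8*v*(-30 + 2*v)/7)
(-7199 - Y(52))/(43731 + 11737) = (-7199 - 16*52*(-15 + 52)/7)/(43731 + 11737) = (-7199 - 16*52*37/7)/55468 = (-7199 - 1*30784/7)*(1/55468) = (-7199 - 30784/7)*(1/55468) = -81177/7*1/55468 = -81177/388276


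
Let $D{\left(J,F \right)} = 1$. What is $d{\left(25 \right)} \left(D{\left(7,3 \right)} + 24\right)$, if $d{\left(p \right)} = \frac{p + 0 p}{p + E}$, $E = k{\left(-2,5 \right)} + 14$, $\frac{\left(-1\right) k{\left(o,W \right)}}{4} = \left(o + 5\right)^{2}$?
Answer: $\frac{625}{3} \approx 208.33$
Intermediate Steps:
$k{\left(o,W \right)} = - 4 \left(5 + o\right)^{2}$ ($k{\left(o,W \right)} = - 4 \left(o + 5\right)^{2} = - 4 \left(5 + o\right)^{2}$)
$E = -22$ ($E = - 4 \left(5 - 2\right)^{2} + 14 = - 4 \cdot 3^{2} + 14 = \left(-4\right) 9 + 14 = -36 + 14 = -22$)
$d{\left(p \right)} = \frac{p}{-22 + p}$ ($d{\left(p \right)} = \frac{p + 0 p}{p - 22} = \frac{p + 0}{-22 + p} = \frac{p}{-22 + p}$)
$d{\left(25 \right)} \left(D{\left(7,3 \right)} + 24\right) = \frac{25}{-22 + 25} \left(1 + 24\right) = \frac{25}{3} \cdot 25 = \frac{625}{3}$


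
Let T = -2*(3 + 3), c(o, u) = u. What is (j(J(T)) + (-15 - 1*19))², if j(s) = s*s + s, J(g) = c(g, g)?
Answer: 9604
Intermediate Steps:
T = -12 (T = -2*6 = -12)
J(g) = g
j(s) = s + s² (j(s) = s² + s = s + s²)
(j(J(T)) + (-15 - 1*19))² = (-12*(1 - 12) + (-15 - 1*19))² = (-12*(-11) + (-15 - 19))² = (132 - 34)² = 98² = 9604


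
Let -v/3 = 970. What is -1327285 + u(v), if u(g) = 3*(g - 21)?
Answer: -1336078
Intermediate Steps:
v = -2910 (v = -3*970 = -2910)
u(g) = -63 + 3*g (u(g) = 3*(-21 + g) = -63 + 3*g)
-1327285 + u(v) = -1327285 + (-63 + 3*(-2910)) = -1327285 + (-63 - 8730) = -1327285 - 8793 = -1336078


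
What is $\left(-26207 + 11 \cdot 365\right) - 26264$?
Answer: $-48456$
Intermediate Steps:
$\left(-26207 + 11 \cdot 365\right) - 26264 = \left(-26207 + 4015\right) - 26264 = -22192 - 26264 = -48456$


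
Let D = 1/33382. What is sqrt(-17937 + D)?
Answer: I*sqrt(19988238049406)/33382 ≈ 133.93*I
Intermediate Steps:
D = 1/33382 ≈ 2.9956e-5
sqrt(-17937 + D) = sqrt(-17937 + 1/33382) = sqrt(-598772933/33382) = I*sqrt(19988238049406)/33382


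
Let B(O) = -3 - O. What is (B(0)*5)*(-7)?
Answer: 105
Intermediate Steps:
(B(0)*5)*(-7) = ((-3 - 1*0)*5)*(-7) = ((-3 + 0)*5)*(-7) = -3*5*(-7) = -15*(-7) = 105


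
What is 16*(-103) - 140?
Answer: -1788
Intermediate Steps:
16*(-103) - 140 = -1648 - 140 = -1788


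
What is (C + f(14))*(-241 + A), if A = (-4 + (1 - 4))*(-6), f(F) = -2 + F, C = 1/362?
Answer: -864655/362 ≈ -2388.6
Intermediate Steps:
C = 1/362 ≈ 0.0027624
A = 42 (A = (-4 - 3)*(-6) = -7*(-6) = 42)
(C + f(14))*(-241 + A) = (1/362 + (-2 + 14))*(-241 + 42) = (1/362 + 12)*(-199) = (4345/362)*(-199) = -864655/362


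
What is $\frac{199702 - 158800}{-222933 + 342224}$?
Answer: $\frac{40902}{119291} \approx 0.34288$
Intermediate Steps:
$\frac{199702 - 158800}{-222933 + 342224} = \frac{40902}{119291}$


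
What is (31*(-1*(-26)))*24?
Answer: 19344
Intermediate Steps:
(31*(-1*(-26)))*24 = (31*26)*24 = 806*24 = 19344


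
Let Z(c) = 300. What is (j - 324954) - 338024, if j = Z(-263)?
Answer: -662678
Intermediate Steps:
j = 300
(j - 324954) - 338024 = (300 - 324954) - 338024 = -324654 - 338024 = -662678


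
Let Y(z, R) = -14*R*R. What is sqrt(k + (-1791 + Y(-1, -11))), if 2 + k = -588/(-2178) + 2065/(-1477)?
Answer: I*sqrt(169116203334)/6963 ≈ 59.06*I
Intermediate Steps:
Y(z, R) = -14*R**2
k = -239593/76593 (k = -2 + (-588/(-2178) + 2065/(-1477)) = -2 + (-588*(-1/2178) + 2065*(-1/1477)) = -2 + (98/363 - 295/211) = -2 - 86407/76593 = -239593/76593 ≈ -3.1281)
sqrt(k + (-1791 + Y(-1, -11))) = sqrt(-239593/76593 + (-1791 - 14*(-11)**2)) = sqrt(-239593/76593 + (-1791 - 14*121)) = sqrt(-239593/76593 + (-1791 - 1694)) = sqrt(-239593/76593 - 3485) = sqrt(-267166198/76593) = I*sqrt(169116203334)/6963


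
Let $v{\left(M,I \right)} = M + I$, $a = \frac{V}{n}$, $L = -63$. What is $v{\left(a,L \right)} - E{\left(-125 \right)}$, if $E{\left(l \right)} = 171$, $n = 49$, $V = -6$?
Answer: $- \frac{11472}{49} \approx -234.12$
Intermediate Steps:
$a = - \frac{6}{49} \approx -0.12245$
$v{\left(M,I \right)} = I + M$
$v{\left(a,L \right)} - E{\left(-125 \right)} = \left(-63 - \frac{6}{49}\right) - 171 = - \frac{3093}{49} - 171 = - \frac{11472}{49}$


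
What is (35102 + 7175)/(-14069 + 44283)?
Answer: 42277/30214 ≈ 1.3993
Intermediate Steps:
(35102 + 7175)/(-14069 + 44283) = 42277/30214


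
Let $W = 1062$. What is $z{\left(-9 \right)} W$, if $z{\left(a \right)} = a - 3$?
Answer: $-12744$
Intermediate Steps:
$z{\left(a \right)} = -3 + a$
$z{\left(-9 \right)} W = \left(-3 - 9\right) 1062 = \left(-12\right) 1062 = -12744$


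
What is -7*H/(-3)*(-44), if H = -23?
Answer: 7084/3 ≈ 2361.3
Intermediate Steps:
-7*H/(-3)*(-44) = -(-161)/(-3)*(-44) = -(-161)*(-1)/3*(-44) = -7*23/3*(-44) = -161/3*(-44) = 7084/3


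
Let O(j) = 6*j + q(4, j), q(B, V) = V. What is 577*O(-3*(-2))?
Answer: 24234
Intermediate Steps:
O(j) = 7*j (O(j) = 6*j + j = 7*j)
577*O(-3*(-2)) = 577*(7*(-3*(-2))) = 577*(7*6) = 577*42 = 24234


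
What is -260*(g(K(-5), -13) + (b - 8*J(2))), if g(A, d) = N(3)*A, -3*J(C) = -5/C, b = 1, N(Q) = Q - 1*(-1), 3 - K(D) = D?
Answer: -20540/3 ≈ -6846.7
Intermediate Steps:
K(D) = 3 - D
N(Q) = 1 + Q (N(Q) = Q + 1 = 1 + Q)
J(C) = 5/(3*C) (J(C) = -(-5)/(3*C) = 5/(3*C))
g(A, d) = 4*A (g(A, d) = (1 + 3)*A = 4*A)
-260*(g(K(-5), -13) + (b - 8*J(2))) = -260*(4*(3 - 1*(-5)) + (1 - 40/(3*2))) = -260*(4*(3 + 5) + (1 - 40/(3*2))) = -260*(4*8 + (1 - 8*5/6)) = -260*(32 + (1 - 20/3)) = -260*(32 - 17/3) = -260*79/3 = -20540/3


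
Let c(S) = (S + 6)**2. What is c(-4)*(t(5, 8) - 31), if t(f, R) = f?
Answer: -104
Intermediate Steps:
c(S) = (6 + S)**2
c(-4)*(t(5, 8) - 31) = (6 - 4)**2*(5 - 31) = 2**2*(-26) = 4*(-26) = -104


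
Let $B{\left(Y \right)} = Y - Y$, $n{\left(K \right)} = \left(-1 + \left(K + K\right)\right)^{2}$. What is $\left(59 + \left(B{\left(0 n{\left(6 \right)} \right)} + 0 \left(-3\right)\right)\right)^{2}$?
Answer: $3481$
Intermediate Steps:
$n{\left(K \right)} = \left(-1 + 2 K\right)^{2}$
$B{\left(Y \right)} = 0$
$\left(59 + \left(B{\left(0 n{\left(6 \right)} \right)} + 0 \left(-3\right)\right)\right)^{2} = \left(59 + \left(0 + 0 \left(-3\right)\right)\right)^{2} = \left(59 + \left(0 + 0\right)\right)^{2} = \left(59 + 0\right)^{2} = 59^{2} = 3481$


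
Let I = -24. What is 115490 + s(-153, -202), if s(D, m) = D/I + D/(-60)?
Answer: 4619957/40 ≈ 1.1550e+5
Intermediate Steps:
s(D, m) = -7*D/120 (s(D, m) = D/(-24) + D/(-60) = D*(-1/24) + D*(-1/60) = -D/24 - D/60 = -7*D/120)
115490 + s(-153, -202) = 115490 - 7/120*(-153) = 115490 + 357/40 = 4619957/40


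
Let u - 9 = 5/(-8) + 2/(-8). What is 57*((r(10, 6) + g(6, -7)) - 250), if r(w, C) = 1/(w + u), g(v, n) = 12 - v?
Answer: -2016204/145 ≈ -13905.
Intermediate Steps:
u = 65/8 (u = 9 + (5/(-8) + 2/(-8)) = 9 + (5*(-1/8) + 2*(-1/8)) = 9 + (-5/8 - 1/4) = 9 - 7/8 = 65/8 ≈ 8.1250)
r(w, C) = 1/(65/8 + w) (r(w, C) = 1/(w + 65/8) = 1/(65/8 + w))
57*((r(10, 6) + g(6, -7)) - 250) = 57*((8/(65 + 8*10) + (12 - 1*6)) - 250) = 57*((8/(65 + 80) + (12 - 6)) - 250) = 57*((8/145 + 6) - 250) = 57*(878/145 - 250) = 57*(-35372/145) = -2016204/145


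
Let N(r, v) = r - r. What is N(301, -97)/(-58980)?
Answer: 0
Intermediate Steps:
N(r, v) = 0
N(301, -97)/(-58980) = 0/(-58980) = 0*(-1/58980) = 0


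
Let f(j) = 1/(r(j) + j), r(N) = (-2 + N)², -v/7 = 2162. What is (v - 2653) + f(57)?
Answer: -54819533/3082 ≈ -17787.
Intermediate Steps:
v = -15134 (v = -7*2162 = -15134)
f(j) = 1/(j + (-2 + j)²) (f(j) = 1/((-2 + j)² + j) = 1/(j + (-2 + j)²))
(v - 2653) + f(57) = (-15134 - 2653) + 1/(57 + (-2 + 57)²) = -17787 + 1/(57 + 55²) = -17787 + 1/(57 + 3025) = -17787 + 1/3082 = -54819533/3082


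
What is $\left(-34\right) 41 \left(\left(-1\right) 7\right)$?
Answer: $9758$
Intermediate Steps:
$\left(-34\right) 41 \left(\left(-1\right) 7\right) = \left(-1394\right) \left(-7\right) = 9758$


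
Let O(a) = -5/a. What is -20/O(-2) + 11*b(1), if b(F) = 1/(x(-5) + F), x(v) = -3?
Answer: -27/2 ≈ -13.500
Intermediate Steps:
b(F) = 1/(-3 + F)
-20/O(-2) + 11*b(1) = -20/((-5/(-2))) + 11/(-3 + 1) = -20/((-5*(-½))) + 11/(-2) = -20/5/2 + 11*(-½) = -20*⅖ - 11/2 = -8 - 11/2 = -27/2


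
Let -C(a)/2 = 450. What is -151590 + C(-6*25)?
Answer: -152490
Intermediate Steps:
C(a) = -900 (C(a) = -2*450 = -900)
-151590 + C(-6*25) = -151590 - 900 = -152490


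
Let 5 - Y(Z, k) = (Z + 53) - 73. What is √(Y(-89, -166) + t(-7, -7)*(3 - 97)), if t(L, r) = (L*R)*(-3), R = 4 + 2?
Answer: I*√11730 ≈ 108.31*I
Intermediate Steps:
R = 6
Y(Z, k) = 25 - Z (Y(Z, k) = 5 - ((Z + 53) - 73) = 5 - ((53 + Z) - 73) = 5 - (-20 + Z) = 5 + (20 - Z) = 25 - Z)
t(L, r) = -18*L (t(L, r) = (L*6)*(-3) = (6*L)*(-3) = -18*L)
√(Y(-89, -166) + t(-7, -7)*(3 - 97)) = √((25 - 1*(-89)) + (-18*(-7))*(3 - 97)) = √((25 + 89) + 126*(-94)) = √(114 - 11844) = √(-11730) = I*√11730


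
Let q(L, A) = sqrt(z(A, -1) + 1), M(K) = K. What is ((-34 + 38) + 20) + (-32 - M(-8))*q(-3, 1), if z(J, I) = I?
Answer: 24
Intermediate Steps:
q(L, A) = 0 (q(L, A) = sqrt(-1 + 1) = sqrt(0) = 0)
((-34 + 38) + 20) + (-32 - M(-8))*q(-3, 1) = ((-34 + 38) + 20) + (-32 - 1*(-8))*0 = (4 + 20) + (-32 + 8)*0 = 24 - 24*0 = 24 + 0 = 24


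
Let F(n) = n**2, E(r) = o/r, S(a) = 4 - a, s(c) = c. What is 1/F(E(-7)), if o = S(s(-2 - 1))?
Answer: 1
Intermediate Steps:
o = 7 (o = 4 - (-2 - 1) = 4 - 1*(-3) = 4 + 3 = 7)
E(r) = 7/r
1/F(E(-7)) = 1/((7/(-7))**2) = 1/((7*(-1/7))**2) = 1/((-1)**2) = 1/1 = 1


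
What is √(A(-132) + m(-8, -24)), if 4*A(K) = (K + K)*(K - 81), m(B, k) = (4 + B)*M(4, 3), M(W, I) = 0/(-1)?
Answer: 3*√1562 ≈ 118.57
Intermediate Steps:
M(W, I) = 0 (M(W, I) = 0*(-1) = 0)
m(B, k) = 0 (m(B, k) = (4 + B)*0 = 0)
A(K) = K*(-81 + K)/2 (A(K) = ((K + K)*(K - 81))/4 = ((2*K)*(-81 + K))/4 = (2*K*(-81 + K))/4 = K*(-81 + K)/2)
√(A(-132) + m(-8, -24)) = √((½)*(-132)*(-81 - 132) + 0) = √((½)*(-132)*(-213) + 0) = √(14058 + 0) = √14058 = 3*√1562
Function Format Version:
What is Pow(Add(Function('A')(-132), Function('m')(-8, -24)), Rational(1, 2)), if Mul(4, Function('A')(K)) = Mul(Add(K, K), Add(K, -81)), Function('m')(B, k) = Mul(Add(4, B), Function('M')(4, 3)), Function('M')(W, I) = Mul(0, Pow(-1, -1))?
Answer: Mul(3, Pow(1562, Rational(1, 2))) ≈ 118.57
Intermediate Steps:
Function('M')(W, I) = 0 (Function('M')(W, I) = Mul(0, -1) = 0)
Function('m')(B, k) = 0 (Function('m')(B, k) = Mul(Add(4, B), 0) = 0)
Function('A')(K) = Mul(Rational(1, 2), K, Add(-81, K)) (Function('A')(K) = Mul(Rational(1, 4), Mul(Add(K, K), Add(K, -81))) = Mul(Rational(1, 4), Mul(Mul(2, K), Add(-81, K))) = Mul(Rational(1, 4), Mul(2, K, Add(-81, K))) = Mul(Rational(1, 2), K, Add(-81, K)))
Pow(Add(Function('A')(-132), Function('m')(-8, -24)), Rational(1, 2)) = Pow(Add(Mul(Rational(1, 2), -132, Add(-81, -132)), 0), Rational(1, 2)) = Pow(Add(Mul(Rational(1, 2), -132, -213), 0), Rational(1, 2)) = Pow(Add(14058, 0), Rational(1, 2)) = Pow(14058, Rational(1, 2)) = Mul(3, Pow(1562, Rational(1, 2)))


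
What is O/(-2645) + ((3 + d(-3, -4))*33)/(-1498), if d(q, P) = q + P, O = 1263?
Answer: -771417/1981105 ≈ -0.38939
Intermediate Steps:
d(q, P) = P + q
O/(-2645) + ((3 + d(-3, -4))*33)/(-1498) = 1263/(-2645) + ((3 + (-4 - 3))*33)/(-1498) = 1263*(-1/2645) + ((3 - 7)*33)*(-1/1498) = -1263/2645 - 4*33*(-1/1498) = -1263/2645 - 132*(-1/1498) = -1263/2645 + 66/749 = -771417/1981105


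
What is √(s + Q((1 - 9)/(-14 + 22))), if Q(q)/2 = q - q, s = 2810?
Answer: √2810 ≈ 53.009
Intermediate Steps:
Q(q) = 0 (Q(q) = 2*(q - q) = 2*0 = 0)
√(s + Q((1 - 9)/(-14 + 22))) = √(2810 + 0) = √2810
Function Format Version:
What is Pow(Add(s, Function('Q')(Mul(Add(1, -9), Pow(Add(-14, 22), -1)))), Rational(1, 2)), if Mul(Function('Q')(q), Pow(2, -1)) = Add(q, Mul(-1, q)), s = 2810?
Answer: Pow(2810, Rational(1, 2)) ≈ 53.009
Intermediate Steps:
Function('Q')(q) = 0 (Function('Q')(q) = Mul(2, Add(q, Mul(-1, q))) = Mul(2, 0) = 0)
Pow(Add(s, Function('Q')(Mul(Add(1, -9), Pow(Add(-14, 22), -1)))), Rational(1, 2)) = Pow(Add(2810, 0), Rational(1, 2)) = Pow(2810, Rational(1, 2))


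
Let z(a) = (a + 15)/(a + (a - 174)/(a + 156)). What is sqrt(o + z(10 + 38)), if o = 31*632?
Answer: sqrt(627789874)/179 ≈ 139.98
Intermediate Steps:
o = 19592
z(a) = (15 + a)/(a + (-174 + a)/(156 + a))
sqrt(o + z(10 + 38)) = sqrt(19592 + (2340 + (10 + 38)**2 + 171*(10 + 38))/(-174 + (10 + 38)**2 + 157*(10 + 38))) = sqrt(19592 + (2340 + 48**2 + 171*48)/(-174 + 48**2 + 157*48)) = sqrt(19592 + (2340 + 2304 + 8208)/(-174 + 2304 + 7536)) = sqrt(19592 + 12852/9666) = sqrt(19592 + (1/9666)*12852) = sqrt(19592 + 238/179) = sqrt(3507206/179) = sqrt(627789874)/179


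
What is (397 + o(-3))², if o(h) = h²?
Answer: 164836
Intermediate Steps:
(397 + o(-3))² = (397 + (-3)²)² = (397 + 9)² = 406² = 164836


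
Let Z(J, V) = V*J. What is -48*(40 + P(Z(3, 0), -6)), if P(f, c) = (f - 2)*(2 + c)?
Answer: -2304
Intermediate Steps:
Z(J, V) = J*V
P(f, c) = (-2 + f)*(2 + c)
-48*(40 + P(Z(3, 0), -6)) = -48*(40 + (-4 - 2*(-6) + 2*(3*0) - 18*0)) = -48*(40 + (-4 + 12 + 2*0 - 6*0)) = -48*(40 + (-4 + 12 + 0 + 0)) = -48*(40 + 8) = -48*48 = -2304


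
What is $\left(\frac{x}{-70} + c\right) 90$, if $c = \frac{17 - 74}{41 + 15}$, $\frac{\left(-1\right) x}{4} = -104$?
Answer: $- \frac{17541}{28} \approx -626.46$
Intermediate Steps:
$x = 416$ ($x = \left(-4\right) \left(-104\right) = 416$)
$c = - \frac{57}{56} \approx -1.0179$
$\left(\frac{x}{-70} + c\right) 90 = \left(\frac{416}{-70} - \frac{57}{56}\right) 90 = \left(416 \left(- \frac{1}{70}\right) - \frac{57}{56}\right) 90 = \left(- \frac{208}{35} - \frac{57}{56}\right) 90 = \left(- \frac{1949}{280}\right) 90 = - \frac{17541}{28}$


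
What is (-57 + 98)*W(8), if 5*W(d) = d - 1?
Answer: 287/5 ≈ 57.400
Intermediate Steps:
W(d) = -⅕ + d/5 (W(d) = (d - 1)/5 = (-1 + d)/5 = -⅕ + d/5)
(-57 + 98)*W(8) = (-57 + 98)*(-⅕ + (⅕)*8) = 41*(-⅕ + 8/5) = 41*(7/5) = 287/5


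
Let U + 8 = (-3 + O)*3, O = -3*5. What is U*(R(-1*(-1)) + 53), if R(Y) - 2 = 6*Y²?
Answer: -3782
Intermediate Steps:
O = -15
R(Y) = 2 + 6*Y²
U = -62 (U = -8 + (-3 - 15)*3 = -8 - 18*3 = -8 - 54 = -62)
U*(R(-1*(-1)) + 53) = -62*((2 + 6*(-1*(-1))²) + 53) = -62*((2 + 6*1²) + 53) = -62*((2 + 6*1) + 53) = -62*((2 + 6) + 53) = -62*(8 + 53) = -62*61 = -3782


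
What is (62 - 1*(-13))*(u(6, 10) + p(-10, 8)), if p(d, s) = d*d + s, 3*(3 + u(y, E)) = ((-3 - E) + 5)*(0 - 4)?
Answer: 8675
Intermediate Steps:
u(y, E) = -17/3 + 4*E/3 (u(y, E) = -3 + (((-3 - E) + 5)*(0 - 4))/3 = -3 + ((2 - E)*(-4))/3 = -3 + (-8 + 4*E)/3 = -3 + (-8/3 + 4*E/3) = -17/3 + 4*E/3)
p(d, s) = s + d**2 (p(d, s) = d**2 + s = s + d**2)
(62 - 1*(-13))*(u(6, 10) + p(-10, 8)) = (62 - 1*(-13))*((-17/3 + (4/3)*10) + (8 + (-10)**2)) = (62 + 13)*((-17/3 + 40/3) + (8 + 100)) = 75*(23/3 + 108) = 75*(347/3) = 8675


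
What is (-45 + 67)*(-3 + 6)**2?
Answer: 198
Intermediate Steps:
(-45 + 67)*(-3 + 6)**2 = 22*3**2 = 22*9 = 198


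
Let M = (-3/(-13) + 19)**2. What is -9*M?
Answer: -562500/169 ≈ -3328.4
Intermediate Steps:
M = 62500/169 (M = (-3*(-1/13) + 19)**2 = (3/13 + 19)**2 = (250/13)**2 = 62500/169 ≈ 369.82)
-9*M = -9*62500/169 = -562500/169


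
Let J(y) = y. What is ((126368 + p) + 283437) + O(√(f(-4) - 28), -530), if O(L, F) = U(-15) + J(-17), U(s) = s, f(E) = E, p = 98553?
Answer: 508326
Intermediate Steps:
O(L, F) = -32 (O(L, F) = -15 - 17 = -32)
((126368 + p) + 283437) + O(√(f(-4) - 28), -530) = ((126368 + 98553) + 283437) - 32 = (224921 + 283437) - 32 = 508358 - 32 = 508326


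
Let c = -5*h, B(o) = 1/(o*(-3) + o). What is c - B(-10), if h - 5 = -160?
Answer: 15499/20 ≈ 774.95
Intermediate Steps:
h = -155 (h = 5 - 160 = -155)
B(o) = -1/(2*o) (B(o) = 1/(-3*o + o) = 1/(-2*o) = -1/(2*o))
c = 775 (c = -5*(-155) = 775)
c - B(-10) = 775 - (-1)/(2*(-10)) = 775 - (-1)*(-1)/(2*10) = 775 - 1*1/20 = 775 - 1/20 = 15499/20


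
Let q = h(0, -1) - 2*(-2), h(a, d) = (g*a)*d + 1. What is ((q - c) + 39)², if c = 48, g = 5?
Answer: 16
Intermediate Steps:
h(a, d) = 1 + 5*a*d (h(a, d) = (5*a)*d + 1 = 5*a*d + 1 = 1 + 5*a*d)
q = 5 (q = (1 + 5*0*(-1)) - 2*(-2) = (1 + 0) + 4 = 1 + 4 = 5)
((q - c) + 39)² = ((5 - 1*48) + 39)² = ((5 - 48) + 39)² = (-43 + 39)² = (-4)² = 16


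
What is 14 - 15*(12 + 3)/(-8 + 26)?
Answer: 3/2 ≈ 1.5000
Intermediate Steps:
14 - 15*(12 + 3)/(-8 + 26) = 14 - 225/18 = 14 - 15*⅚ = 14 - 25/2 = 3/2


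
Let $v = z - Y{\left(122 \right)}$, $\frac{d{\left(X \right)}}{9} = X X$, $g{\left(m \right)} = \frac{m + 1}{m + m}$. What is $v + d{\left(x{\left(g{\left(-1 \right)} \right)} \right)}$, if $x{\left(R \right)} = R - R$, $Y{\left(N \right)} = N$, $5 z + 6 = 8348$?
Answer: $\frac{7732}{5} \approx 1546.4$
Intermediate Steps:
$z = \frac{8342}{5}$ ($z = - \frac{6}{5} + \frac{1}{5} \cdot 8348 = - \frac{6}{5} + \frac{8348}{5} = \frac{8342}{5} \approx 1668.4$)
$g{\left(m \right)} = \frac{1 + m}{2 m}$
$x{\left(R \right)} = 0$
$d{\left(X \right)} = 9 X^{2}$ ($d{\left(X \right)} = 9 X X = 9 X^{2}$)
$v = \frac{7732}{5}$ ($v = \frac{8342}{5} - 122 = \frac{7732}{5} \approx 1546.4$)
$v + d{\left(x{\left(g{\left(-1 \right)} \right)} \right)} = \frac{7732}{5} + 9 \cdot 0^{2} = \frac{7732}{5} + 9 \cdot 0 = \frac{7732}{5} + 0 = \frac{7732}{5}$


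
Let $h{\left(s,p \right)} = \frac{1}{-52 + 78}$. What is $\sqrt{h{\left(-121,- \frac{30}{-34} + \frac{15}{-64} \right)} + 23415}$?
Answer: $\frac{\sqrt{15828566}}{26} \approx 153.02$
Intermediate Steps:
$h{\left(s,p \right)} = \frac{1}{26}$
$\sqrt{h{\left(-121,- \frac{30}{-34} + \frac{15}{-64} \right)} + 23415} = \sqrt{\frac{1}{26} + 23415} = \sqrt{\frac{608791}{26}} = \frac{\sqrt{15828566}}{26}$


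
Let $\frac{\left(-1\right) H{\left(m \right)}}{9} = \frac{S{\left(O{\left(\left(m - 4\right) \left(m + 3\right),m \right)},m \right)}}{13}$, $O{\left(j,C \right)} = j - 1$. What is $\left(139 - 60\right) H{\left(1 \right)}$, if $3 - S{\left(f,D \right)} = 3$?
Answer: $0$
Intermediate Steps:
$O{\left(j,C \right)} = -1 + j$
$S{\left(f,D \right)} = 0$ ($S{\left(f,D \right)} = 3 - 3 = 0$)
$H{\left(m \right)} = 0$ ($H{\left(m \right)} = - 9 \cdot \frac{0}{13} = - 9 \cdot 0 \cdot \frac{1}{13} = \left(-9\right) 0 = 0$)
$\left(139 - 60\right) H{\left(1 \right)} = \left(139 - 60\right) 0 = 79 \cdot 0 = 0$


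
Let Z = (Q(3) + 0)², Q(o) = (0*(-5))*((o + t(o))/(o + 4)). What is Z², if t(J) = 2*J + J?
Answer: 0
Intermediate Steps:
t(J) = 3*J
Q(o) = 0 (Q(o) = (0*(-5))*((o + 3*o)/(o + 4)) = 0*((4*o)/(4 + o)) = 0*(4*o/(4 + o)) = 0)
Z = 0 (Z = (0 + 0)² = 0² = 0)
Z² = 0² = 0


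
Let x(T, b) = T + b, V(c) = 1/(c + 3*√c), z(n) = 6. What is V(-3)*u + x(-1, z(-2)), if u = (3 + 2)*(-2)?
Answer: 35/6 + 5*I*√3/6 ≈ 5.8333 + 1.4434*I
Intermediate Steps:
u = -10 (u = 5*(-2) = -10)
V(-3)*u + x(-1, z(-2)) = -10/(-3 + 3*√(-3)) + (-1 + 6) = -10/(-3 + 3*(I*√3)) + 5 = -10/(-3 + 3*I*√3) + 5 = 5 - 10/(-3 + 3*I*√3)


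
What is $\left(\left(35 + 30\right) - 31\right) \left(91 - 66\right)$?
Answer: $850$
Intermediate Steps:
$\left(\left(35 + 30\right) - 31\right) \left(91 - 66\right) = \left(65 - 31\right) 25 = 34 \cdot 25 = 850$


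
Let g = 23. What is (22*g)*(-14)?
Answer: -7084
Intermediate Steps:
(22*g)*(-14) = (22*23)*(-14) = 506*(-14) = -7084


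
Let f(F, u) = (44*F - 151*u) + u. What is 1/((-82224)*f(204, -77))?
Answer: -1/1687729824 ≈ -5.9251e-10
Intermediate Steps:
f(F, u) = -150*u + 44*F (f(F, u) = (-151*u + 44*F) + u = -150*u + 44*F)
1/((-82224)*f(204, -77)) = 1/((-82224)*(-150*(-77) + 44*204)) = -1/(82224*(11550 + 8976)) = -1/82224/20526 = -1/82224*1/20526 = -1/1687729824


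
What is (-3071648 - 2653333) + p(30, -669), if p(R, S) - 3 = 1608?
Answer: -5723370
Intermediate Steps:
p(R, S) = 1611 (p(R, S) = 3 + 1608 = 1611)
(-3071648 - 2653333) + p(30, -669) = (-3071648 - 2653333) + 1611 = -5724981 + 1611 = -5723370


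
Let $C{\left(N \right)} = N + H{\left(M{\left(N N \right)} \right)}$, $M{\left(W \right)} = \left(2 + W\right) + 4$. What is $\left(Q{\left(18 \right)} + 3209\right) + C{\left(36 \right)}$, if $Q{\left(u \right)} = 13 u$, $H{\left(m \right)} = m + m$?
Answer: $6083$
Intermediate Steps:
$M{\left(W \right)} = 6 + W$
$H{\left(m \right)} = 2 m$
$C{\left(N \right)} = 12 + N + 2 N^{2}$ ($C{\left(N \right)} = N + 2 \left(6 + N N\right) = N + 2 \left(6 + N^{2}\right) = N + \left(12 + 2 N^{2}\right) = 12 + N + 2 N^{2}$)
$\left(Q{\left(18 \right)} + 3209\right) + C{\left(36 \right)} = \left(13 \cdot 18 + 3209\right) + \left(12 + 36 + 2 \cdot 36^{2}\right) = \left(234 + 3209\right) + \left(12 + 36 + 2 \cdot 1296\right) = 3443 + \left(12 + 36 + 2592\right) = 3443 + 2640 = 6083$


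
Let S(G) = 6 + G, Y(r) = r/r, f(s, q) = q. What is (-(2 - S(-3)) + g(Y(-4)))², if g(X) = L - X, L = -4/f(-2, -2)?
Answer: 4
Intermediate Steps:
Y(r) = 1
L = 2 (L = -4/(-2) = -4*(-½) = 2)
g(X) = 2 - X
(-(2 - S(-3)) + g(Y(-4)))² = (-(2 - (6 - 3)) + (2 - 1*1))² = (-(2 - 1*3) + (2 - 1))² = (-(2 - 3) + 1)² = (-1*(-1) + 1)² = (1 + 1)² = 2² = 4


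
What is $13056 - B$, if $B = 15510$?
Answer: $-2454$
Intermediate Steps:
$13056 - B = 13056 - 15510 = -2454$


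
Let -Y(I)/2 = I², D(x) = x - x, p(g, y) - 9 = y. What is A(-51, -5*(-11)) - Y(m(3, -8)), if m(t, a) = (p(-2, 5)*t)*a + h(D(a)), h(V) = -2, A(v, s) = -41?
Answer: 228447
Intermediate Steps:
p(g, y) = 9 + y
D(x) = 0
m(t, a) = -2 + 14*a*t (m(t, a) = ((9 + 5)*t)*a - 2 = (14*t)*a - 2 = 14*a*t - 2 = -2 + 14*a*t)
Y(I) = -2*I²
A(-51, -5*(-11)) - Y(m(3, -8)) = -41 - (-2)*(-2 + 14*(-8)*3)² = -41 - (-2)*(-2 - 336)² = -41 - (-2)*(-338)² = -41 - (-2)*114244 = -41 - 1*(-228488) = -41 + 228488 = 228447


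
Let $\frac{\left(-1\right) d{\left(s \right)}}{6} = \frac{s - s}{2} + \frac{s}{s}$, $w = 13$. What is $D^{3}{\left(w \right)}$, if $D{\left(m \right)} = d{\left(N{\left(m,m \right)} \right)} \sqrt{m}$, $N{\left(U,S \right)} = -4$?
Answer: $- 2808 \sqrt{13} \approx -10124.0$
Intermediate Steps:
$d{\left(s \right)} = -6$ ($d{\left(s \right)} = - 6 \left(\frac{s - s}{2} + \frac{s}{s}\right) = - 6 \left(0 \cdot \frac{1}{2} + 1\right) = - 6 \left(0 + 1\right) = \left(-6\right) 1 = -6$)
$D{\left(m \right)} = - 6 \sqrt{m}$
$D^{3}{\left(w \right)} = \left(- 6 \sqrt{13}\right)^{3} = - 2808 \sqrt{13}$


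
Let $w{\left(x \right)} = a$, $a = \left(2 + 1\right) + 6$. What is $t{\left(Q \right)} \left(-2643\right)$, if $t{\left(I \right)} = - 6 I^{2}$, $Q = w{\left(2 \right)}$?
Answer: $1284498$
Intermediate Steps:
$a = 9$ ($a = 3 + 6 = 9$)
$w{\left(x \right)} = 9$
$Q = 9$
$t{\left(Q \right)} \left(-2643\right) = - 6 \cdot 9^{2} \left(-2643\right) = \left(-6\right) 81 \left(-2643\right) = \left(-486\right) \left(-2643\right) = 1284498$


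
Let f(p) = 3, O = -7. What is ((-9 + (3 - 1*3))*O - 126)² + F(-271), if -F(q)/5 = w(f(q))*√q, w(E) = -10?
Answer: 3969 + 50*I*√271 ≈ 3969.0 + 823.1*I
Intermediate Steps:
F(q) = 50*√q (F(q) = -(-50)*√q = 50*√q)
((-9 + (3 - 1*3))*O - 126)² + F(-271) = ((-9 + (3 - 1*3))*(-7) - 126)² + 50*√(-271) = ((-9 + (3 - 3))*(-7) - 126)² + 50*(I*√271) = ((-9 + 0)*(-7) - 126)² + 50*I*√271 = (-9*(-7) - 126)² + 50*I*√271 = (63 - 126)² + 50*I*√271 = (-63)² + 50*I*√271 = 3969 + 50*I*√271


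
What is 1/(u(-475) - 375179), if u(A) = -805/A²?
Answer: -45125/16929952536 ≈ -2.6654e-6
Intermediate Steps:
u(A) = -805/A²
1/(u(-475) - 375179) = 1/(-805/(-475)² - 375179) = 1/(-805*1/225625 - 375179) = 1/(-161/45125 - 375179) = 1/(-16929952536/45125) = -45125/16929952536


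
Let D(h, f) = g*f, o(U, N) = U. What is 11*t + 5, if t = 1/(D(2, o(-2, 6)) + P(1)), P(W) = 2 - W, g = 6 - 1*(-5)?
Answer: 94/21 ≈ 4.4762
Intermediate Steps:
g = 11 (g = 6 + 5 = 11)
D(h, f) = 11*f
t = -1/21 (t = 1/(11*(-2) + (2 - 1*1)) = 1/(-22 + (2 - 1)) = 1/(-22 + 1) = 1/(-21) = -1/21 ≈ -0.047619)
11*t + 5 = 11*(-1/21) + 5 = -11/21 + 5 = 94/21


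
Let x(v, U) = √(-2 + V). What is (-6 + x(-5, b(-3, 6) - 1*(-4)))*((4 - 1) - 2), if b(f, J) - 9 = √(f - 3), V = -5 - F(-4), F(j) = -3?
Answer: -6 + 2*I ≈ -6.0 + 2.0*I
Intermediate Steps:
V = -2 (V = -5 - 1*(-3) = -5 + 3 = -2)
b(f, J) = 9 + √(-3 + f) (b(f, J) = 9 + √(f - 3) = 9 + √(-3 + f))
x(v, U) = 2*I (x(v, U) = √(-2 - 2) = √(-4) = 2*I)
(-6 + x(-5, b(-3, 6) - 1*(-4)))*((4 - 1) - 2) = (-6 + 2*I)*((4 - 1) - 2) = (-6 + 2*I)*(3 - 2) = (-6 + 2*I)*1 = -6 + 2*I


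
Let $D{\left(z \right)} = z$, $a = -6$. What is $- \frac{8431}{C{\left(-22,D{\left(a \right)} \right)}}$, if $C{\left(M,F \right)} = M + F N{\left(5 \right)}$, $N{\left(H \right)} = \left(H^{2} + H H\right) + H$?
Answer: $\frac{8431}{352} \approx 23.952$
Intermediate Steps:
$N{\left(H \right)} = H + 2 H^{2}$ ($N{\left(H \right)} = \left(H^{2} + H^{2}\right) + H = 2 H^{2} + H = H + 2 H^{2}$)
$C{\left(M,F \right)} = M + 55 F$ ($C{\left(M,F \right)} = M + F 5 \left(1 + 2 \cdot 5\right) = M + F 5 \left(1 + 10\right) = M + F 5 \cdot 11 = M + F 55 = M + 55 F$)
$- \frac{8431}{C{\left(-22,D{\left(a \right)} \right)}} = - \frac{8431}{-22 + 55 \left(-6\right)} = - \frac{8431}{-22 - 330} = - \frac{8431}{-352} = \left(-8431\right) \left(- \frac{1}{352}\right) = \frac{8431}{352}$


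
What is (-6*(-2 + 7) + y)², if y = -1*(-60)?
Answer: 900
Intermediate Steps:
y = 60
(-6*(-2 + 7) + y)² = (-6*(-2 + 7) + 60)² = (-6*5 + 60)² = (-30 + 60)² = 30² = 900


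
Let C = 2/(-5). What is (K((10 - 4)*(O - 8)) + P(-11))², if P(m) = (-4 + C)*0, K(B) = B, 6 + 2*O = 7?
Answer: 2025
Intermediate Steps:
O = ½ (O = -3 + (½)*7 = -3 + 7/2 = ½ ≈ 0.50000)
C = -⅖ (C = 2*(-⅕) = -⅖ ≈ -0.40000)
P(m) = 0 (P(m) = (-4 - ⅖)*0 = -22/5*0 = 0)
(K((10 - 4)*(O - 8)) + P(-11))² = ((10 - 4)*(½ - 8) + 0)² = (6*(-15/2) + 0)² = (-45 + 0)² = (-45)² = 2025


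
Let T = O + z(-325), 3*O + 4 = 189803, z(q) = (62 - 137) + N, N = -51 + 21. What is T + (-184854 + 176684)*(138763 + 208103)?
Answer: -8501496176/3 ≈ -2.8338e+9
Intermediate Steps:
N = -30
z(q) = -105 (z(q) = (62 - 137) - 30 = -75 - 30 = -105)
O = 189799/3 (O = -4/3 + (1/3)*189803 = -4/3 + 189803/3 = 189799/3 ≈ 63266.)
T = 189484/3 (T = 189799/3 - 105 = 189484/3 ≈ 63161.)
T + (-184854 + 176684)*(138763 + 208103) = 189484/3 + (-184854 + 176684)*(138763 + 208103) = 189484/3 - 8170*346866 = 189484/3 - 2833895220 = -8501496176/3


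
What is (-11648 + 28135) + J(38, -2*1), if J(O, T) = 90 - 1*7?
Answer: 16570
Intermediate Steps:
J(O, T) = 83 (J(O, T) = 90 - 7 = 83)
(-11648 + 28135) + J(38, -2*1) = (-11648 + 28135) + 83 = 16487 + 83 = 16570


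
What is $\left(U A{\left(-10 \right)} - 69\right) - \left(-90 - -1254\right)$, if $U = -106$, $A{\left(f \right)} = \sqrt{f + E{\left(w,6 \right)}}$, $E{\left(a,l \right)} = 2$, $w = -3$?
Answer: $-1233 - 212 i \sqrt{2} \approx -1233.0 - 299.81 i$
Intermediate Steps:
$A{\left(f \right)} = \sqrt{2 + f}$ ($A{\left(f \right)} = \sqrt{f + 2} = \sqrt{2 + f}$)
$\left(U A{\left(-10 \right)} - 69\right) - \left(-90 - -1254\right) = \left(- 106 \sqrt{2 - 10} - 69\right) - \left(-90 - -1254\right) = \left(- 106 \sqrt{-8} - 69\right) - \left(-90 + 1254\right) = \left(- 106 \cdot 2 i \sqrt{2} - 69\right) - 1164 = \left(- 212 i \sqrt{2} - 69\right) - 1164 = \left(-69 - 212 i \sqrt{2}\right) - 1164 = -1233 - 212 i \sqrt{2}$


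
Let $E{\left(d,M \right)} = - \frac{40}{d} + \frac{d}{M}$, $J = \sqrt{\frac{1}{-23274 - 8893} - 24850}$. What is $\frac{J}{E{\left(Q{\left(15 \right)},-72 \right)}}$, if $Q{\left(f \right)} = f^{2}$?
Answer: $- \frac{360 i \sqrt{25712689873817}}{38246563} \approx - 47.729 i$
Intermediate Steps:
$J = \frac{i \sqrt{25712689873817}}{32167}$ ($J = \sqrt{\frac{1}{-32167} - 24850} = \sqrt{- \frac{1}{32167} - 24850} = \sqrt{- \frac{799349951}{32167}} = \frac{i \sqrt{25712689873817}}{32167} \approx 157.64 i$)
$\frac{J}{E{\left(Q{\left(15 \right)},-72 \right)}} = \frac{\frac{1}{32167} i \sqrt{25712689873817}}{- \frac{40}{15^{2}} + \frac{15^{2}}{-72}} = \frac{\frac{1}{32167} i \sqrt{25712689873817}}{- \frac{40}{225} + 225 \left(- \frac{1}{72}\right)} = \frac{\frac{1}{32167} i \sqrt{25712689873817}}{\left(-40\right) \frac{1}{225} - \frac{25}{8}} = \frac{\frac{1}{32167} i \sqrt{25712689873817}}{- \frac{8}{45} - \frac{25}{8}} = \frac{\frac{1}{32167} i \sqrt{25712689873817}}{- \frac{1189}{360}} = \frac{i \sqrt{25712689873817}}{32167} \left(- \frac{360}{1189}\right) = - \frac{360 i \sqrt{25712689873817}}{38246563}$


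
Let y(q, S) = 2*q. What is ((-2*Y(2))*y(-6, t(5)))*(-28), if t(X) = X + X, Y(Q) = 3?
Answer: -2016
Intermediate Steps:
t(X) = 2*X
((-2*Y(2))*y(-6, t(5)))*(-28) = ((-2*3)*(2*(-6)))*(-28) = -6*(-12)*(-28) = 72*(-28) = -2016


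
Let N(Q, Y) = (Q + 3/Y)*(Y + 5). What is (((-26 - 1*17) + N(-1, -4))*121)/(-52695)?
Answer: 21659/210780 ≈ 0.10276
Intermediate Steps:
N(Q, Y) = (5 + Y)*(Q + 3/Y) (N(Q, Y) = (Q + 3/Y)*(5 + Y) = (5 + Y)*(Q + 3/Y))
(((-26 - 1*17) + N(-1, -4))*121)/(-52695) = (((-26 - 1*17) + (3 + 5*(-1) + 15/(-4) - 1*(-4)))*121)/(-52695) = (((-26 - 17) + (3 - 5 + 15*(-¼) + 4))*121)*(-1/52695) = ((-43 + (3 - 5 - 15/4 + 4))*121)*(-1/52695) = ((-43 - 7/4)*121)*(-1/52695) = -179/4*121*(-1/52695) = -21659/4*(-1/52695) = 21659/210780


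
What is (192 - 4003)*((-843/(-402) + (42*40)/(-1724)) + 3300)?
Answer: -726578701141/57754 ≈ -1.2581e+7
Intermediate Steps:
(192 - 4003)*((-843/(-402) + (42*40)/(-1724)) + 3300) = -3811*((-843*(-1/402) + 1680*(-1/1724)) + 3300) = -3811*((281/134 - 420/431) + 3300) = -3811*(64831/57754 + 3300) = -3811*190653031/57754 = -726578701141/57754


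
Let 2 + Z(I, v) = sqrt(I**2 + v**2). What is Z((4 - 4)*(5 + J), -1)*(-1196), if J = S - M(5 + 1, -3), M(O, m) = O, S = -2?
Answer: 1196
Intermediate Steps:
J = -8 (J = -2 - (5 + 1) = -2 - 1*6 = -2 - 6 = -8)
Z(I, v) = -2 + sqrt(I**2 + v**2)
Z((4 - 4)*(5 + J), -1)*(-1196) = (-2 + sqrt(((4 - 4)*(5 - 8))**2 + (-1)**2))*(-1196) = (-2 + sqrt((0*(-3))**2 + 1))*(-1196) = (-2 + sqrt(0**2 + 1))*(-1196) = (-2 + sqrt(0 + 1))*(-1196) = (-2 + sqrt(1))*(-1196) = (-2 + 1)*(-1196) = -1*(-1196) = 1196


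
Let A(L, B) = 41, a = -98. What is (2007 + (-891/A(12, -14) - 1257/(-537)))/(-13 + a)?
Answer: -14587063/814629 ≈ -17.906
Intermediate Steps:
(2007 + (-891/A(12, -14) - 1257/(-537)))/(-13 + a) = (2007 + (-891/41 - 1257/(-537)))/(-13 - 98) = (2007 + (-891*1/41 - 1257*(-1/537)))/(-111) = (2007 + (-891/41 + 419/179))*(-1/111) = (2007 - 142310/7339)*(-1/111) = (14587063/7339)*(-1/111) = -14587063/814629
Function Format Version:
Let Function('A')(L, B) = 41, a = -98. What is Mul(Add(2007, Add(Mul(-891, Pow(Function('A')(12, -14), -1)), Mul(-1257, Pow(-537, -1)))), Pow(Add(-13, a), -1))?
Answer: Rational(-14587063, 814629) ≈ -17.906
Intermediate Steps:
Mul(Add(2007, Add(Mul(-891, Pow(Function('A')(12, -14), -1)), Mul(-1257, Pow(-537, -1)))), Pow(Add(-13, a), -1)) = Mul(Add(2007, Add(Mul(-891, Pow(41, -1)), Mul(-1257, Pow(-537, -1)))), Pow(Add(-13, -98), -1)) = Mul(Add(2007, Add(Mul(-891, Rational(1, 41)), Mul(-1257, Rational(-1, 537)))), Pow(-111, -1)) = Mul(Add(2007, Add(Rational(-891, 41), Rational(419, 179))), Rational(-1, 111)) = Mul(Add(2007, Rational(-142310, 7339)), Rational(-1, 111)) = Mul(Rational(14587063, 7339), Rational(-1, 111)) = Rational(-14587063, 814629)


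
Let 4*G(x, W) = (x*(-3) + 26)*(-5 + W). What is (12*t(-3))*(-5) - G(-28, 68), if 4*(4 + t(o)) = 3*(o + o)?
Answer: -2445/2 ≈ -1222.5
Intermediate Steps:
t(o) = -4 + 3*o/2 (t(o) = -4 + (3*(o + o))/4 = -4 + (3*(2*o))/4 = -4 + (6*o)/4 = -4 + 3*o/2)
G(x, W) = (-5 + W)*(26 - 3*x)/4 (G(x, W) = ((x*(-3) + 26)*(-5 + W))/4 = ((-3*x + 26)*(-5 + W))/4 = ((26 - 3*x)*(-5 + W))/4 = ((-5 + W)*(26 - 3*x))/4 = (-5 + W)*(26 - 3*x)/4)
(12*t(-3))*(-5) - G(-28, 68) = (12*(-4 + (3/2)*(-3)))*(-5) - (-65/2 + (13/2)*68 + (15/4)*(-28) - 3/4*68*(-28)) = (12*(-4 - 9/2))*(-5) - (-65/2 + 442 - 105 + 1428) = (12*(-17/2))*(-5) - 1*3465/2 = -102*(-5) - 3465/2 = 510 - 3465/2 = -2445/2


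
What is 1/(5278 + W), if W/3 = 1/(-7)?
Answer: 7/36943 ≈ 0.00018948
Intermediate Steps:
W = -3/7 (W = 3/(-7) = 3*(-1/7) = -3/7 ≈ -0.42857)
1/(5278 + W) = 1/(5278 - 3/7) = 1/(36943/7) = 7/36943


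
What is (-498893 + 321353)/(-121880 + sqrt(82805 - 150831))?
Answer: 10819287600/7427401213 + 88770*I*sqrt(68026)/7427401213 ≈ 1.4567 + 0.0031172*I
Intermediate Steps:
(-498893 + 321353)/(-121880 + sqrt(82805 - 150831)) = -177540/(-121880 + sqrt(-68026)) = -177540/(-121880 + I*sqrt(68026))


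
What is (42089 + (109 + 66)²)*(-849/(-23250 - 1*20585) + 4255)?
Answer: 13562526132636/43835 ≈ 3.0940e+8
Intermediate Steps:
(42089 + (109 + 66)²)*(-849/(-23250 - 1*20585) + 4255) = (42089 + 175²)*(-849/(-23250 - 20585) + 4255) = (42089 + 30625)*(-849/(-43835) + 4255) = 72714*(-849*(-1/43835) + 4255) = 72714*(849/43835 + 4255) = 72714*(186518774/43835) = 13562526132636/43835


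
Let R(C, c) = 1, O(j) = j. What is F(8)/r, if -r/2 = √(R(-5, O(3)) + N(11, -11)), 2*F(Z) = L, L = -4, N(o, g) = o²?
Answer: √122/122 ≈ 0.090536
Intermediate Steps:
F(Z) = -2 (F(Z) = (½)*(-4) = -2)
r = -2*√122 (r = -2*√(1 + 11²) = -2*√(1 + 121) = -2*√122 ≈ -22.091)
F(8)/r = -2*(-√122/244) = -(-1)*√122/122 = √122/122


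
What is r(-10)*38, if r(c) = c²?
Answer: 3800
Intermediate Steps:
r(-10)*38 = (-10)²*38 = 100*38 = 3800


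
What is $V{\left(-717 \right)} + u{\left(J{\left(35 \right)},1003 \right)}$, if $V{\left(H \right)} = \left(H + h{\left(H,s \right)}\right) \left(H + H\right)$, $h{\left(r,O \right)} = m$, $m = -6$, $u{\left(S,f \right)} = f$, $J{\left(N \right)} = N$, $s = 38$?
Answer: $1037785$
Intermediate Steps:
$h{\left(r,O \right)} = -6$
$V{\left(H \right)} = 2 H \left(-6 + H\right)$ ($V{\left(H \right)} = \left(H - 6\right) \left(H + H\right) = \left(-6 + H\right) 2 H = 2 H \left(-6 + H\right)$)
$V{\left(-717 \right)} + u{\left(J{\left(35 \right)},1003 \right)} = 2 \left(-717\right) \left(-6 - 717\right) + 1003 = 2 \left(-717\right) \left(-723\right) + 1003 = 1036782 + 1003 = 1037785$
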